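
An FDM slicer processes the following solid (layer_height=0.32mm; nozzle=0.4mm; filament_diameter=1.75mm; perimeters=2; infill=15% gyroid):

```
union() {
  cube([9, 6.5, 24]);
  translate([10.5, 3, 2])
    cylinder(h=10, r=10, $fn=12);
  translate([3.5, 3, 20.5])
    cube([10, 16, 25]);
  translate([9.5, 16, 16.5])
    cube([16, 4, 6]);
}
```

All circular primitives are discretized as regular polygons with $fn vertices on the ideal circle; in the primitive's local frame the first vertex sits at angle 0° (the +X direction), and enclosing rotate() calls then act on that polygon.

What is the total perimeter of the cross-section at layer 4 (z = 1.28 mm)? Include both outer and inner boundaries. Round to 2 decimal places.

At z = 1.28 mm: the cube (footprint 9×6.5) is included at this height (perimeter 31.00 mm); the cylinder at (10.5, 3) is not intersected at this z (z outside [2, 12]); the cube at (3.5, 3) does not reach this height (z outside [20.5, 45.5]); the cube at (9.5, 16) is absent (z outside [16.5, 22.5]); Taking the union: only the 9×6.5 cube is present, so the union is just that shape — boundary = 31.00 mm. Overall, the cross-section is a single solid region. Total boundary length (outer) = 31.00 mm.

31.00 mm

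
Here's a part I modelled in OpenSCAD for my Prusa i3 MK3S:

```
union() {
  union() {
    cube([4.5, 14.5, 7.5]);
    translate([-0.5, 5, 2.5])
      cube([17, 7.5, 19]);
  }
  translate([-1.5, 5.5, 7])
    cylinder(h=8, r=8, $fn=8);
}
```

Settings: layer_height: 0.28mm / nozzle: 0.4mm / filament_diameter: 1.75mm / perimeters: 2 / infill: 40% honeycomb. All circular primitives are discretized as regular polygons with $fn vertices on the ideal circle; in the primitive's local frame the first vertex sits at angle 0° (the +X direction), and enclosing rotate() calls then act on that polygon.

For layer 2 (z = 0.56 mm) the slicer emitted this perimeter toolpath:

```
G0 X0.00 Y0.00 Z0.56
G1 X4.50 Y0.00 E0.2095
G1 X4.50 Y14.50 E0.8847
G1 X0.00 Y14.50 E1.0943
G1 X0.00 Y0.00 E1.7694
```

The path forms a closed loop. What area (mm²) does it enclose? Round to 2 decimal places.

Apply the shoelace formula to the sequence of (X, Y) vertices; enclosed area = 65.25 mm².

65.25 mm²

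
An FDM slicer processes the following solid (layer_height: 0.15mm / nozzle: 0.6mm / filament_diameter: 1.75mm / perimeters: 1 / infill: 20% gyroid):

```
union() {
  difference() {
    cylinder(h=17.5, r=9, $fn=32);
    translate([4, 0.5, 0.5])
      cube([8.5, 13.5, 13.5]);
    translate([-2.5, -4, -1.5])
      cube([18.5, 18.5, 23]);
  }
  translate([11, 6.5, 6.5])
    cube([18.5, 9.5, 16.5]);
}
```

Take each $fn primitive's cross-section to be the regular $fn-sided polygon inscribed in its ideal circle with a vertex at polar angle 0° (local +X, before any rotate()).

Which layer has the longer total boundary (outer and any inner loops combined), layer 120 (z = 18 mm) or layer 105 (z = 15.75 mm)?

layer 105 (z = 15.75 mm)

Layer 120 (z = 18): the cylinder does not reach this height (z outside [0, 17.5]); the cube at (4, 0.5) does not reach this height (z outside [0.5, 14]); the 18.5×18.5 cube at (-2.5, -4) contributes its full rectangle (perimeter 74.00 mm); After the difference (first − rest): the first operand is absent here, so nothing remains; the 18.5×9.5 cube at (11, 6.5) contributes its full rectangle (perimeter 56.00 mm); Combining (union): only the 18.5×9.5 cube at (11, 6.5) is present, so the union is just that shape — boundary = 56.00 mm. So its perimeter = 56.00 mm. Layer 105 (z = 15.75): the r=9 cylinder contributes a regular 32-gon of circumradius 9 (perimeter = 2·32·9.000·sin(180°/32) = 56.46 mm); the cube at (4, 0.5) is not intersected at this z (z outside [0.5, 14]); the 18.5×18.5 cube at (-2.5, -4) contributes its full rectangle (perimeter 74.00 mm); After the difference (first − rest): starting from the r=9 cylinder, the 18.5×18.5 cube at (-2.5, -4) partially overlaps it — only the 130.01 mm² overlap (of its 342.25 mm²) is removed, clipping the outline — boundary = 58.76 mm; the 18.5×9.5 cube at (11, 6.5) contributes its full rectangle (perimeter 56.00 mm); Taking the union: the 2 present regions are separate (no shared area or edge), so areas and boundary lengths simply add and each stays a separate island — boundary = 114.76 mm. So its perimeter = 114.76 mm. Layer 105 is larger (114.76 vs 56.00 mm).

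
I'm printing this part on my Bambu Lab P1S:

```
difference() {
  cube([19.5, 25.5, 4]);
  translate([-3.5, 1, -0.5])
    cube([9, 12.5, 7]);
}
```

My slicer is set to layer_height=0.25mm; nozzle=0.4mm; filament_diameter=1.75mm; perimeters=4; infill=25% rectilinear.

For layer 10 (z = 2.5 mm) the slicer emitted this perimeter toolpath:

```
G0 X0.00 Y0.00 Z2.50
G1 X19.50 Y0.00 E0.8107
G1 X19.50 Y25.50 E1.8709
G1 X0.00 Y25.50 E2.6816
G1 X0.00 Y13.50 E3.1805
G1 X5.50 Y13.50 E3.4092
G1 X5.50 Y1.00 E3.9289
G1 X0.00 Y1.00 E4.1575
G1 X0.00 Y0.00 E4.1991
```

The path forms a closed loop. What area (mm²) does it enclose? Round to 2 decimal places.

428.50 mm²

Apply the shoelace formula to the sequence of (X, Y) vertices; enclosed area = 428.50 mm².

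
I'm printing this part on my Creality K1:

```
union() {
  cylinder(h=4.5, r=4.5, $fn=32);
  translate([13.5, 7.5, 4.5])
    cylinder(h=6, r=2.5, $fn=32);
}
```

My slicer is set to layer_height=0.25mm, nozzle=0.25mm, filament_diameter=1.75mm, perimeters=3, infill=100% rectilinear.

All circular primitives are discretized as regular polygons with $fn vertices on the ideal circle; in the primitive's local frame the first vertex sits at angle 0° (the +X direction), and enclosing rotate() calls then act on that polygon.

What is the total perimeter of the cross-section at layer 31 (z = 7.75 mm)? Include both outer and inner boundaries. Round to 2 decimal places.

15.68 mm

At z = 7.75 mm: the cylinder does not reach this height (z outside [0, 4.5]); the cylinder at (13.5, 7.5): section is a regular 32-gon, circumradius r=2.5 (perimeter = 2·32·2.500·sin(180°/32) = 15.68 mm); Merging all regions: only the r=2.5 cylinder at (13.5, 7.5) is present, so the union is just that shape — boundary = 15.68 mm. Overall, the cross-section is a single solid region. Total boundary length (outer) = 15.68 mm.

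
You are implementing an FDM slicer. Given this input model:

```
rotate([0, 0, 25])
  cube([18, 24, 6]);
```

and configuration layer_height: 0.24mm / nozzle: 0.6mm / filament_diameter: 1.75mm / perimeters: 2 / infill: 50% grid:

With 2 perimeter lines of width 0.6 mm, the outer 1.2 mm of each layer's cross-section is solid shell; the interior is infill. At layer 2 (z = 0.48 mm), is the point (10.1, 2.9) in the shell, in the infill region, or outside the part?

outside

At z = 0.48 mm: the cube is present — its section is the full 18×24 rectangle; (rotated 25° about Z; rotation is an isometry so areas/perimeters/island counts are preserved). Overall, the cross-section is a single solid region. Undo the 25° rotation: the query point maps to (10.379, -1.640) in the un-rotated model frame. The nearest boundary edge runs (0.00, 0.00)→(18.00, 0.00); distance from the point to it = 1.64 mm. The point is not inside any of the regions above, so it lies outside the cross-section (1.64 mm from the nearest boundary).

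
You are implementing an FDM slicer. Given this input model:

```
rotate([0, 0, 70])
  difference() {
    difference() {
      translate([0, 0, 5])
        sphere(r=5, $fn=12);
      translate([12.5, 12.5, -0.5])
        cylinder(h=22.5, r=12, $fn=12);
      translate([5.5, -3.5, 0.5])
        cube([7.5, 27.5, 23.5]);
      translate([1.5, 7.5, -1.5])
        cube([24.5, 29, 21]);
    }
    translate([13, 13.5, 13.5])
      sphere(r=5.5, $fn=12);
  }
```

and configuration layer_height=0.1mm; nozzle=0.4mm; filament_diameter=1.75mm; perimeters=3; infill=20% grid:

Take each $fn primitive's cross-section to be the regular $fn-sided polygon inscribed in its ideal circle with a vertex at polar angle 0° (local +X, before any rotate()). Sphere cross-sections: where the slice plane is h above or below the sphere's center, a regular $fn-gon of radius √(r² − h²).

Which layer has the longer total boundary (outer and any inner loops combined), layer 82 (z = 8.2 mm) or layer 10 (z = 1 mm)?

Layer 82 (z = 8.2): the r=5 sphere contributes a regular 12-gon of circumradius √(5²−3.2²) = 3.842 (perimeter = 2·12·3.842·sin(180°/12) = 23.86 mm); the cylinder at (12.5, 12.5): section is a regular 12-gon, circumradius r=12 (perimeter = 2·12·12.000·sin(180°/12) = 74.54 mm); the 7.5×27.5 cube at (5.5, -3.5) contributes its full rectangle (perimeter 70.00 mm); the cube at (1.5, 7.5) (footprint 24.5×29) is included at this height (perimeter 107.00 mm); After the difference (first − rest): starting from the r=5 sphere, the r=12 cylinder at (12.5, 12.5) misses the remaining region (no effect); the 7.5×27.5 cube at (5.5, -3.5) misses the remaining region (no effect); the 24.5×29 cube at (1.5, 7.5) misses the remaining region (no effect) — boundary = 23.86 mm; the r=5.5 sphere at (13, 13.5) contributes a regular 12-gon of circumradius √(5.5²−5.3²) = 1.470 (perimeter = 2·12·1.470·sin(180°/12) = 9.13 mm); After the difference (first − rest): starting from that combined region, the r=5.5 sphere at (13, 13.5) misses the remaining region (no effect) — boundary = 23.86 mm; (whole slice rotated 70° about Z — lengths, areas and connectivity unchanged). So its perimeter = 23.86 mm. Layer 10 (z = 1): the r=5 sphere slices to a regular 12-gon of circumradius 3.000 (√(r²−h²) with h=4 from center) (perimeter = 2·12·3.000·sin(180°/12) = 18.63 mm); the r=12 cylinder at (12.5, 12.5) gives a regular 12-gon of circumradius 12 (constant along its height) (perimeter = 2·12·12.000·sin(180°/12) = 74.54 mm); the cube at (5.5, -3.5) is present — its section is the full 7.5×27.5 rectangle (perimeter 70.00 mm); the 24.5×29 cube at (1.5, 7.5) contributes its full rectangle (perimeter 107.00 mm); Subtracting the remaining from the first: starting from the r=5 sphere, the r=12 cylinder at (12.5, 12.5) misses the remaining region (no effect); the 7.5×27.5 cube at (5.5, -3.5) misses the remaining region (no effect); the 24.5×29 cube at (1.5, 7.5) misses the remaining region (no effect) — boundary = 18.63 mm; the sphere at (13, 13.5) is absent (|z−center|=12.500 > r=5.5); Taking the first minus the rest: none of the subtracted shapes is present at this height, so that combined region is unchanged — boundary = 18.63 mm; (rotated 70° about Z; rotation is an isometry so areas/perimeters/island counts are preserved). So its perimeter = 18.63 mm. Layer 82 is larger (23.86 vs 18.63 mm).

layer 82 (z = 8.2 mm)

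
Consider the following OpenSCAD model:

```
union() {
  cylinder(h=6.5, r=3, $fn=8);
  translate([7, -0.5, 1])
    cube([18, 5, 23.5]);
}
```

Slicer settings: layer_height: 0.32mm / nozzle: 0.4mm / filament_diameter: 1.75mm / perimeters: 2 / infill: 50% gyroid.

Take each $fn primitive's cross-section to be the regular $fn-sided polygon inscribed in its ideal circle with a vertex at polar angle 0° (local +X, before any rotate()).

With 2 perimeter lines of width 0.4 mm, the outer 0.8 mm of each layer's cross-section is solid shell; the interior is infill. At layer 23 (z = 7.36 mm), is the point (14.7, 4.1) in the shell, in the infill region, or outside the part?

shell

At z = 7.36 mm: the cylinder is absent (z outside [0, 6.5]); the cube at (7, -0.5) (footprint 18×5) is included at this height; Taking the union: only the 18×5 cube at (7, -0.5) is present, so the union is just that shape — 1 connected region. Overall, the cross-section is a single solid region. The nearest boundary edge runs (25.00, 4.50)→(7.00, 4.50); distance from the point to it = 0.40 mm. The point is inside the cross-section, 0.40 mm from the nearest boundary — within the 0.8 mm shell band (2 × 0.4).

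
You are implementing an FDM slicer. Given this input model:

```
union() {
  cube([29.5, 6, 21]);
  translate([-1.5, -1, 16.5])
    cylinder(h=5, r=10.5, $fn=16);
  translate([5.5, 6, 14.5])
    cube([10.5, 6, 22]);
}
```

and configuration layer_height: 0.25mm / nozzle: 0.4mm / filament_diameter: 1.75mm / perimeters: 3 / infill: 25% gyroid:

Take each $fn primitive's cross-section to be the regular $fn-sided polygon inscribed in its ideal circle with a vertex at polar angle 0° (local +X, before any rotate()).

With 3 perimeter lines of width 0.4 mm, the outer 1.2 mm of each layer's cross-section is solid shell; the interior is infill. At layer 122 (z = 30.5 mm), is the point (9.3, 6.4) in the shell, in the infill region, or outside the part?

At z = 30.5 mm: the cube is absent (z outside [0, 21]); the cylinder at (-1.5, -1) does not reach this height (z outside [16.5, 21.5]); the cube at (5.5, 6) (footprint 10.5×6) is included at this height; Taking the union: only the 10.5×6 cube at (5.5, 6) is present, so the union is just that shape — 1 connected region. Overall, the cross-section is a single solid region. The nearest boundary edge runs (5.50, 6.00)→(16.00, 6.00); distance from the point to it = 0.40 mm. The point is inside the cross-section, 0.40 mm from the nearest boundary — within the 1.2 mm shell band (3 × 0.4).

shell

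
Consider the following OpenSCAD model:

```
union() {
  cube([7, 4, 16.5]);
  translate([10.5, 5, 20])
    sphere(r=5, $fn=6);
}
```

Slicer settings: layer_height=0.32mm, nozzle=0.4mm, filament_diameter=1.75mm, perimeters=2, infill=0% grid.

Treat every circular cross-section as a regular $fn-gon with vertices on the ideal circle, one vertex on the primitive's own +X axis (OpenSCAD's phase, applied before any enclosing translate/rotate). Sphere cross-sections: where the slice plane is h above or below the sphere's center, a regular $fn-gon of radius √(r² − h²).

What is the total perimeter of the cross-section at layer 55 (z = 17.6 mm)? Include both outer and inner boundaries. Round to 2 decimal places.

At z = 17.6 mm: the cube does not reach this height (z outside [0, 16.5]); the r=5 sphere at (10.5, 5) slices to a regular 6-gon of circumradius 4.386 (√(r²−h²) with h=2.4 from center) (perimeter = 2·6·4.386·sin(180°/6) = 26.32 mm); Combining (union): only the r=5 sphere at (10.5, 5) is present, so the union is just that shape — boundary = 26.32 mm. Overall, the cross-section is a single solid region. Total boundary length (outer) = 26.32 mm.

26.32 mm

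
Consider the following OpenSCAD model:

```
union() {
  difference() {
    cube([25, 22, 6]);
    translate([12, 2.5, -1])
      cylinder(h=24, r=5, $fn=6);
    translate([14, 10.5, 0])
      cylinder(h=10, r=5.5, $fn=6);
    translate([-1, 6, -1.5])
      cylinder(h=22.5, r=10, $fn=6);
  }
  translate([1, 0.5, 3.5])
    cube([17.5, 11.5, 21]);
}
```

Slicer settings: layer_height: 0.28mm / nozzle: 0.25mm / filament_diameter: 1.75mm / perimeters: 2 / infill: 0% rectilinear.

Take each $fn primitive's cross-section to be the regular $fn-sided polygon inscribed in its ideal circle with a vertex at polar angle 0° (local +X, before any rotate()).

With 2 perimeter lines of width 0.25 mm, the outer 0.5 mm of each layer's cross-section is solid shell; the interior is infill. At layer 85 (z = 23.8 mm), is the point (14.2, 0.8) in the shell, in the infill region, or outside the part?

shell

At z = 23.8 mm: the cube is absent (z outside [0, 6]); the cylinder at (12, 2.5) is absent (z outside [-1, 23]); the cylinder at (14, 10.5) is not intersected at this z (z outside [0, 10]); the cylinder at (-1, 6) does not reach this height (z outside [-1.5, 21]); Subtracting the remaining from the first: the first operand is absent here, so nothing remains; the cube at (1, 0.5) is present — its section is the full 17.5×11.5 rectangle; Merging all regions: only the 17.5×11.5 cube at (1, 0.5) is present, so the union is just that shape — 1 connected region. Overall, the cross-section is a single solid region. The nearest boundary edge runs (1.00, 0.50)→(18.50, 0.50); distance from the point to it = 0.30 mm. The point is inside the cross-section, 0.30 mm from the nearest boundary — within the 0.5 mm shell band (2 × 0.25).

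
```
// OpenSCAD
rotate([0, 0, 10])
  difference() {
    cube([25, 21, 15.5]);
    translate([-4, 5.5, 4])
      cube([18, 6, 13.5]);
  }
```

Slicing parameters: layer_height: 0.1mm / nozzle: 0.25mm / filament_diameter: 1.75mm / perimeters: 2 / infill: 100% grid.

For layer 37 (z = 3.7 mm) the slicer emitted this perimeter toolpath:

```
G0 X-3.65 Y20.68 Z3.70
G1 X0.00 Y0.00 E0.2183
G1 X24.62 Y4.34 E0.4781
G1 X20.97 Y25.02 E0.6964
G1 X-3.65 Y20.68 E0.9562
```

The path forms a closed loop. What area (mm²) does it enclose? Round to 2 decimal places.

Apply the shoelace formula to the sequence of (X, Y) vertices; enclosed area = 524.98 mm².

524.98 mm²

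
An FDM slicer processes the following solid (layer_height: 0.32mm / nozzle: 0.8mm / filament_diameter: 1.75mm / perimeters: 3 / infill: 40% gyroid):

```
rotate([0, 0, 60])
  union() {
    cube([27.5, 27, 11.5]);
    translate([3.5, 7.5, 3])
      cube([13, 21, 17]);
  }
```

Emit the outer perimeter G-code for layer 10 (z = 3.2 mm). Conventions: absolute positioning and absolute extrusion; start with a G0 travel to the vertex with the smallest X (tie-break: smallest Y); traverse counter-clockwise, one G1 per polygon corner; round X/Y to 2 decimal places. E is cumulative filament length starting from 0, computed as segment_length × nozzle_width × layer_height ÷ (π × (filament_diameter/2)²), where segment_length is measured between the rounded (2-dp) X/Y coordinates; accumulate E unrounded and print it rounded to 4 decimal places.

At z = 3.2 mm: the cube (footprint 27.5×27) is included at this height; the 13×21 cube at (3.5, 7.5) contributes its full rectangle; Merging all regions: the regions partially overlap (shared area 253.50 mm²), so overlapping operands fuse into one piece — 1 connected region; (rotated 60° about Z; rotation is an isometry so areas/perimeters/island counts are preserved). The outline is a single polygon with 8 vertices. Extrusion per mm of travel: 0.8 × 0.32 / (π × 0.875²) = 0.106432. Accumulating E over each segment gives final E = 11.9209.

G0 X-23.38 Y13.50 Z3.20
G1 X0.00 Y0.00 E2.8734
G1 X13.75 Y23.82 E5.8007
G1 X-9.63 Y37.32 E8.6741
G1 X-15.13 Y27.79 E9.8452
G1 X-16.43 Y28.54 E10.0050
G1 X-22.93 Y17.28 E11.3888
G1 X-21.63 Y16.53 E11.5485
G1 X-23.38 Y13.50 E11.9209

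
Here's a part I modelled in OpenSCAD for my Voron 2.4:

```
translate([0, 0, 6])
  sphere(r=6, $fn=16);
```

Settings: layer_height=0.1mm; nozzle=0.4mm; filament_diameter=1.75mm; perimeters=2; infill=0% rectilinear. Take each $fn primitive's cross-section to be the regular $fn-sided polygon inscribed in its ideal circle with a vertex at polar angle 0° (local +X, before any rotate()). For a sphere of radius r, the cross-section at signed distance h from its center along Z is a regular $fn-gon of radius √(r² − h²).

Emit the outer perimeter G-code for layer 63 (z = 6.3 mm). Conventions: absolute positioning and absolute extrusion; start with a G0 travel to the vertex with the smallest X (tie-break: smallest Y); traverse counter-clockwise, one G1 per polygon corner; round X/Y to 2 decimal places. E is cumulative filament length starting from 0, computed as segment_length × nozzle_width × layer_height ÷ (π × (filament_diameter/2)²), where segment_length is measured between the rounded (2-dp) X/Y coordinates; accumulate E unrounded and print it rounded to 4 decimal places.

At z = 6.3 mm: the r=6 sphere slices to a regular 16-gon of circumradius 5.992 (√(r²−h²) with h=0.3 from center). The outline is a single polygon with 16 vertices. Extrusion per mm of travel: 0.4 × 0.1 / (π × 0.875²) = 0.016630. Accumulating E over each segment gives final E = 0.6223.

G0 X-5.99 Y0.00 Z6.30
G1 X-5.54 Y-2.29 E0.0388
G1 X-4.24 Y-4.24 E0.0778
G1 X-2.29 Y-5.54 E0.1168
G1 X0.00 Y-5.99 E0.1556
G1 X2.29 Y-5.54 E0.1944
G1 X4.24 Y-4.24 E0.2334
G1 X5.54 Y-2.29 E0.2723
G1 X5.99 Y0.00 E0.3111
G1 X5.54 Y2.29 E0.3500
G1 X4.24 Y4.24 E0.3889
G1 X2.29 Y5.54 E0.4279
G1 X0.00 Y5.99 E0.4667
G1 X-2.29 Y5.54 E0.5055
G1 X-4.24 Y4.24 E0.5445
G1 X-5.54 Y2.29 E0.5835
G1 X-5.99 Y0.00 E0.6223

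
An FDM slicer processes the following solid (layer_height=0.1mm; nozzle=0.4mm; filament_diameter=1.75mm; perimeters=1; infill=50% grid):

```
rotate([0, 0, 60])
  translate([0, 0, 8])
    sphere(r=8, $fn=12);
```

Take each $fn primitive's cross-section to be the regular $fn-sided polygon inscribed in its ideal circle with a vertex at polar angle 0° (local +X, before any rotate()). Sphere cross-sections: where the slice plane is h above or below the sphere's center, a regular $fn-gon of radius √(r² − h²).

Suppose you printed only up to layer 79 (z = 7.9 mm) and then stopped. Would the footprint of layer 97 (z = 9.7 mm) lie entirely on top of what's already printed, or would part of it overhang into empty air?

entirely on top

Compare the two slices. At z = 7.9: the r=8 sphere contributes a regular 12-gon of circumradius √(8²−0.1²) = 7.999 (area = (12/2)·7.999²·sin(360°/12) = 191.97 mm²); (whole slice rotated 60° about Z — lengths, areas and connectivity unchanged). At z = 9.7: the sphere: section is a regular 12-gon, circumradius = √(r²−h²) = √(8²−1.7²) = 7.817 (area = (12/2)·7.817²·sin(360°/12) = 183.33 mm²); (rotated 60° about Z; rotation is an isometry so areas/perimeters/island counts are preserved). Checking containment: the cross-section at z = 9.7 is a subset of the cross-section at z = 7.9.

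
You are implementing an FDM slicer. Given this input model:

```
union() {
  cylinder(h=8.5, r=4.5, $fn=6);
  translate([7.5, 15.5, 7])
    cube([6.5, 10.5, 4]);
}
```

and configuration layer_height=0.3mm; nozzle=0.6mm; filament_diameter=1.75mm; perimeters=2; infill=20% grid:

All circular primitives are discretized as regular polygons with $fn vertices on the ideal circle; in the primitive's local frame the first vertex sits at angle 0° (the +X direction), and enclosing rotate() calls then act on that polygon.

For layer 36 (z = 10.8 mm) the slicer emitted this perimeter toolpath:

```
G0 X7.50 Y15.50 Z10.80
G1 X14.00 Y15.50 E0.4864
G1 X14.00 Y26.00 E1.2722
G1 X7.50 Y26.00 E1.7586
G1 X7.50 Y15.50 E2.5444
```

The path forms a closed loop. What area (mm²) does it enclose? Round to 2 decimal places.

Apply the shoelace formula to the sequence of (X, Y) vertices; enclosed area = 68.25 mm².

68.25 mm²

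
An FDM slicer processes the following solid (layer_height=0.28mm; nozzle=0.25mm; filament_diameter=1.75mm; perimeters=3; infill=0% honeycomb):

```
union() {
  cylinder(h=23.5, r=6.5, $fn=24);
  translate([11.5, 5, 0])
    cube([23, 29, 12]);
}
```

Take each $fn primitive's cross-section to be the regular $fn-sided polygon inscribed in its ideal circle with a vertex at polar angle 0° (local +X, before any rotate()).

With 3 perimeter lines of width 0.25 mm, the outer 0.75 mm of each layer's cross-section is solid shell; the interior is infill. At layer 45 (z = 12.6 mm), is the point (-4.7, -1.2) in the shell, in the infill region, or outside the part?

infill

At z = 12.6 mm: the r=6.5 cylinder contributes a regular 24-gon of circumradius 6.5; the cube at (11.5, 5) is absent (z outside [0, 12]); Taking the union: only the r=6.5 cylinder is present, so the union is just that shape — 1 connected region. Overall, the cross-section is a single solid region. The nearest boundary edge runs (-6.50, 0.00)→(-6.28, -1.68); distance from the point to it = 1.63 mm. The point is inside the cross-section and 1.63 mm from the nearest boundary — more than the 0.75 mm shell width (3 × 0.25), so it's in the infill interior.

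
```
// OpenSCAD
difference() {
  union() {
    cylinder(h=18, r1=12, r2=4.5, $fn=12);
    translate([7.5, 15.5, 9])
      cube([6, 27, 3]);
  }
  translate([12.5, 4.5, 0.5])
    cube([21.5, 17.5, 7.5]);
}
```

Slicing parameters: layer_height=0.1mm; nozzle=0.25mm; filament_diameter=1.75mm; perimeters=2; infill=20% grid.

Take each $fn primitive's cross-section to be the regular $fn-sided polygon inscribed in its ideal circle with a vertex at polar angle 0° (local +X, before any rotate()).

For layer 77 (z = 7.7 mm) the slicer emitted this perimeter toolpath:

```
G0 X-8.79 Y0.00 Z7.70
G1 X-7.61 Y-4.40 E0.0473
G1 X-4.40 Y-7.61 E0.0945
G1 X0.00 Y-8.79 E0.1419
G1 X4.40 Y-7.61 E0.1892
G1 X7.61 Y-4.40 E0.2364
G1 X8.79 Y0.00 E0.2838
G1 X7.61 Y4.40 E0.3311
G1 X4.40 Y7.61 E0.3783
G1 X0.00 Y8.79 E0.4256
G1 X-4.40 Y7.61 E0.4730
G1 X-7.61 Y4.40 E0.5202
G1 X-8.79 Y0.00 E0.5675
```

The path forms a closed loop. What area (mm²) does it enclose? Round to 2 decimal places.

Apply the shoelace formula to the sequence of (X, Y) vertices; enclosed area = 231.81 mm².

231.81 mm²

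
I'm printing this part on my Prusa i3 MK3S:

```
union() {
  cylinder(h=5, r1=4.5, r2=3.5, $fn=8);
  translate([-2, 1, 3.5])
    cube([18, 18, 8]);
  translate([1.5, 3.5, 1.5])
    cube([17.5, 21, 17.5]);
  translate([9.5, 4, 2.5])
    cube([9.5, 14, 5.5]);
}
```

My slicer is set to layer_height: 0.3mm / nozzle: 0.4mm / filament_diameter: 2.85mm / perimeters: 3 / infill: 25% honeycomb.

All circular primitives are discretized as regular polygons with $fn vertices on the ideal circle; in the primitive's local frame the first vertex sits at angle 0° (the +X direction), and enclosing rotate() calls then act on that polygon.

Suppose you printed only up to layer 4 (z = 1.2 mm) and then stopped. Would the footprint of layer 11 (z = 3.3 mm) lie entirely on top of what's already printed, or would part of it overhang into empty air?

part overhangs

Compare the two slices. At z = 1.2: the cone (r1=4.5→r2=3.5) has section circumradius 4.260 here — a regular 8-gon (area = (8/2)·4.260²·sin(360°/8) = 51.33 mm²); the cube at (-2, 1) does not reach this height (z outside [3.5, 11.5]); the cube at (1.5, 3.5) does not reach this height (z outside [1.5, 19]); the cube at (9.5, 4) is not intersected at this z (z outside [2.5, 8]); Merging all regions: only the cone is present, so the union is just that shape — area = 51.33 mm². At z = 3.3: the cone contributes a regular 8-gon of circumradius 3.840 (interpolated between r1=4.5 and r2=3.5 at t=0.660) (area = (8/2)·3.840²·sin(360°/8) = 41.71 mm²); the cube at (-2, 1) is not intersected at this z (z outside [3.5, 11.5]); the cube at (1.5, 3.5) is present — its section is the full 17.5×21 rectangle (area 367.50 mm²); the cube at (9.5, 4) is present — its section is the full 9.5×14 rectangle (area 133.00 mm²); Taking the union: the regions partially overlap — summed areas 542.21 mm² minus the doubly-counted overlap 133.00 mm² gives 409.21 mm² — area = 409.21 mm². Checking containment: at z = 3.3 the cross-section extends beyond the z = 1.2 cross-section by about 367.48 mm².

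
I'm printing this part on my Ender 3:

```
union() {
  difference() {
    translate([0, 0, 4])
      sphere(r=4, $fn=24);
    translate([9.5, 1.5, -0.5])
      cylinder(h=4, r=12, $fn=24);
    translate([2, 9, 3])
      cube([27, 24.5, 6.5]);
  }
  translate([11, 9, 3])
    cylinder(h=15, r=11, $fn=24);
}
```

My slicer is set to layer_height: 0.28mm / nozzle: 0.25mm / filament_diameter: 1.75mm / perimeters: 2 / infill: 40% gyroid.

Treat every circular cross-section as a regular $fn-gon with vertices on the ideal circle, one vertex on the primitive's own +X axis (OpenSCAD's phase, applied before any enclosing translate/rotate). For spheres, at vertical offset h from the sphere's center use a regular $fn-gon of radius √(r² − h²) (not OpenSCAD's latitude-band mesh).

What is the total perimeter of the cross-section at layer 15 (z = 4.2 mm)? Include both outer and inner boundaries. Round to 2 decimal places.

85.86 mm

At z = 4.2 mm: the sphere: section is a regular 24-gon, circumradius = √(r²−h²) = √(4²−0.2²) = 3.995 (perimeter = 2·24·3.995·sin(180°/24) = 25.03 mm); the cylinder at (9.5, 1.5) does not reach this height (z outside [-0.5, 3.5]); the cube at (2, 9) (footprint 27×24.5) is included at this height (perimeter 103.00 mm); Subtracting the remaining from the first: starting from the r=4 sphere, the 27×24.5 cube at (2, 9) misses the remaining region (no effect) — boundary = 25.03 mm; the r=11 cylinder at (11, 9) gives a regular 24-gon of circumradius 11 (constant along its height) (perimeter = 2·24·11.000·sin(180°/24) = 68.92 mm); Merging all regions: the regions partially overlap (shared area 1.87 mm²), so the edge portions inside another operand are dropped and the merged outline is re-measured after clipping — boundary = 85.86 mm. Overall, the cross-section is a single solid region. Total boundary length (outer) = 85.86 mm.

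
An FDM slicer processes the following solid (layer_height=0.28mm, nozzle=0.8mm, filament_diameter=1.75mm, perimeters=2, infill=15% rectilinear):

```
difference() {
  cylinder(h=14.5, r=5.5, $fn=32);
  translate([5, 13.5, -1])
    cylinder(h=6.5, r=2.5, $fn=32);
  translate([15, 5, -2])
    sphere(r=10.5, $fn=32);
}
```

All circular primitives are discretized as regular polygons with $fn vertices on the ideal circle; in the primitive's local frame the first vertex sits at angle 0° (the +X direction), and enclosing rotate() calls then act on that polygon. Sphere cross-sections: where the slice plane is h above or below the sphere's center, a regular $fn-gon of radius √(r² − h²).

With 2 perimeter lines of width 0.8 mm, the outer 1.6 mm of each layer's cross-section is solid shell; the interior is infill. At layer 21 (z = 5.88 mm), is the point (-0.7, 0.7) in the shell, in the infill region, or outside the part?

At z = 5.88 mm: the r=5.5 cylinder gives a regular 32-gon of circumradius 5.5 (constant along its height); the cylinder at (5, 13.5) is absent (z outside [-1, 5.5]); the sphere at (15, 5): section is a regular 32-gon, circumradius = √(r²−h²) = √(10.5²−7.88²) = 6.939; Taking the first minus the rest: starting from the r=5.5 cylinder, the r=10.5 sphere at (15, 5) misses the remaining region (no effect) — 1 connected region. Overall, the cross-section is a single solid region. The nearest boundary edge runs (-4.57, 3.06)→(-3.89, 3.89); distance from the point to it = 4.49 mm. The point is inside the cross-section and 4.49 mm from the nearest boundary — more than the 1.6 mm shell width (2 × 0.8), so it's in the infill interior.

infill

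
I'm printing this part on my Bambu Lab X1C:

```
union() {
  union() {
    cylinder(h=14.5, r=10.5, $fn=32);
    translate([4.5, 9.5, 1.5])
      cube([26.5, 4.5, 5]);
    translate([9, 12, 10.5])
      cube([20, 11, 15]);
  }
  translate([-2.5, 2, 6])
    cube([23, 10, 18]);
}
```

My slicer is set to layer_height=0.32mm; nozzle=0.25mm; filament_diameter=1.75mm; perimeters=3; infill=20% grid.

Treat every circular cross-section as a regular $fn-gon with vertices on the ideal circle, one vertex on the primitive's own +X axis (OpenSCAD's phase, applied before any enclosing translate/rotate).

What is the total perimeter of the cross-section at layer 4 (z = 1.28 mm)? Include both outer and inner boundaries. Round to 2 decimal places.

At z = 1.28 mm: the cylinder: section is a regular 32-gon, circumradius r=10.5 (perimeter = 2·32·10.500·sin(180°/32) = 65.87 mm); the cube at (4.5, 9.5) is absent (z outside [1.5, 6.5]); the cube at (9, 12) does not reach this height (z outside [10.5, 25.5]); Combining (union): only the r=10.5 cylinder is present, so the union is just that shape — boundary = 65.87 mm; the cube at (-2.5, 2) is absent (z outside [6, 24]); Merging all regions: only the result so far is present, so the union is just that shape — boundary = 65.87 mm. Overall, the cross-section is a single solid region. Total boundary length (outer) = 65.87 mm.

65.87 mm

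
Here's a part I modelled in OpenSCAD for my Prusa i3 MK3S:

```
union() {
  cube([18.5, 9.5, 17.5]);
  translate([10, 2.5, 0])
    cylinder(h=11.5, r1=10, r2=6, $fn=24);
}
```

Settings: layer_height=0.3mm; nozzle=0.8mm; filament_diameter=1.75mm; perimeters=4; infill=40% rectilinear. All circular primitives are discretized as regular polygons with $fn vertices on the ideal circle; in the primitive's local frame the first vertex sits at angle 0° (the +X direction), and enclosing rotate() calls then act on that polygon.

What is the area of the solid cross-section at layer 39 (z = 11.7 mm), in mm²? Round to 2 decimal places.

At z = 11.7 mm: the 18.5×9.5 cube contributes its full rectangle (area 175.75 mm²); the cone at (10, 2.5) is not intersected at this z (z outside [0, 11.5]); Merging all regions: only the 18.5×9.5 cube is present, so the union is just that shape — area = 175.75 mm². Overall, the cross-section is a single solid region. Net area = 175.75 mm².

175.75 mm²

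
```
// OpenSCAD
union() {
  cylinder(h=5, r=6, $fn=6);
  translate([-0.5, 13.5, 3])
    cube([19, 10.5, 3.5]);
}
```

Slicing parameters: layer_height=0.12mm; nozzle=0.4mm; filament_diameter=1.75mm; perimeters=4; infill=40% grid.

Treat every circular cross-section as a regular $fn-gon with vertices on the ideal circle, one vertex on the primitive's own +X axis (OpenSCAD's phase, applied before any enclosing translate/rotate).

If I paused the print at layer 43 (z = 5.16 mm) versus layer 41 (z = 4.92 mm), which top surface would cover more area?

layer 41 (z = 4.92 mm)

Layer 43 (z = 5.16): the cylinder does not reach this height (z outside [0, 5]); the 19×10.5 cube at (-0.5, 13.5) contributes its full rectangle (area 199.50 mm²); Combining (union): only the 19×10.5 cube at (-0.5, 13.5) is present, so the union is just that shape — area = 199.50 mm². So its area = 199.50 mm². Layer 41 (z = 4.92): the r=6 cylinder contributes a regular 6-gon of circumradius 6 (area = (6/2)·6.000²·sin(360°/6) = 93.53 mm²); the cube at (-0.5, 13.5) (footprint 19×10.5) is included at this height (area 199.50 mm²); Taking the union: the 2 present regions are separate (no shared area or edge), so areas and boundary lengths simply add and each stays a separate island — area = 293.03 mm². So its area = 293.03 mm². Layer 41 is larger (293.03 vs 199.50 mm²).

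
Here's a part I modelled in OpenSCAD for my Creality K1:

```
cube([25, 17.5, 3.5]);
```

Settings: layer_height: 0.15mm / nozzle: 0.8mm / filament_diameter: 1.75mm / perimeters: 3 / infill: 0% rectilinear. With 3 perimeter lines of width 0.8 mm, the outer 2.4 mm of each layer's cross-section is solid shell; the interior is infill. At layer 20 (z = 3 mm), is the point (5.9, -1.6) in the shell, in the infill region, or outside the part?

At z = 3 mm: the cube is present — its section is the full 25×17.5 rectangle. Overall, the cross-section is a single solid region. The nearest boundary edge runs (0.00, 0.00)→(25.00, 0.00); distance from the point to it = 1.60 mm. The point is not inside any of the regions above, so it lies outside the cross-section (1.60 mm from the nearest boundary).

outside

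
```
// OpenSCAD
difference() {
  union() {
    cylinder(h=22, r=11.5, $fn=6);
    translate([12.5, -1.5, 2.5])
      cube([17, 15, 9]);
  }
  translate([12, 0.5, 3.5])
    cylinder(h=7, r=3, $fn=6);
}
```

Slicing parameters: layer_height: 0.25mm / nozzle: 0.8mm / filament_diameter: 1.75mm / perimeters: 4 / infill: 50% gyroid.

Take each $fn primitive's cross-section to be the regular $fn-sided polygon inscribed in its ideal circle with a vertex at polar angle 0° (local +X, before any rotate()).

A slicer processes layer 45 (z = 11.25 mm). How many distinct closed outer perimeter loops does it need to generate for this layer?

At z = 11.25 mm: the r=11.5 cylinder contributes a regular 6-gon of circumradius 11.5; the 17×15 cube at (12.5, -1.5) contributes its full rectangle; Taking the union: the 2 present regions are separate (no shared area or edge), so areas and boundary lengths simply add and each stays a separate island — 2 connected regions; the cylinder at (12, 0.5) is not intersected at this z (z outside [3.5, 10.5]); Subtracting the remaining from the first: none of the subtracted shapes is present at this height, so that combined region is unchanged — 2 connected regions. The result has 2 disconnected regions.

2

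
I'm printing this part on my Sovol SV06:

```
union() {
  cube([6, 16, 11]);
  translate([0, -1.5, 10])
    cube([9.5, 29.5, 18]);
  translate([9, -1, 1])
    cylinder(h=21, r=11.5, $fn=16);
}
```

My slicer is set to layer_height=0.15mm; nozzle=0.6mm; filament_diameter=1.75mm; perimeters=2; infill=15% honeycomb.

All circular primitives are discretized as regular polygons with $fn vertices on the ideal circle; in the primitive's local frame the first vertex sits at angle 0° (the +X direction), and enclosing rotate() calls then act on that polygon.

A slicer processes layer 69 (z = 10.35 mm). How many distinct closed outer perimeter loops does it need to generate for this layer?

1

At z = 10.35 mm: the 6×16 cube contributes its full rectangle; the cube at (0, -1.5) (footprint 9.5×29.5) is included at this height; the r=11.5 cylinder at (9, -1) contributes a regular 16-gon of circumradius 11.5; Combining (union): the regions partially overlap (shared area 196.64 mm²), so overlapping operands fuse into one piece — 1 connected region. The result has 1 disconnected region.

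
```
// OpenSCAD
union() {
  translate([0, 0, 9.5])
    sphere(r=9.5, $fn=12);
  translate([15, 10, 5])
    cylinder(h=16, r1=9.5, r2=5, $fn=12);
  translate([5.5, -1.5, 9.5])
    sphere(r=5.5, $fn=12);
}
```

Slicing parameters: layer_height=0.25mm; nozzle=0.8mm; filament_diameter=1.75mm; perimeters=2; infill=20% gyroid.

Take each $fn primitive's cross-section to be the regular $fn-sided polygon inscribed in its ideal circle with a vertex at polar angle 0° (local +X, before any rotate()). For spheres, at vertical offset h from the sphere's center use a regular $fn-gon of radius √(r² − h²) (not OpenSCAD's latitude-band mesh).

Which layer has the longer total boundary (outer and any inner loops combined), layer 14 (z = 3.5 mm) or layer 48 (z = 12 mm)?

layer 48 (z = 12 mm)

Layer 14 (z = 3.5): the r=9.5 sphere slices to a regular 12-gon of circumradius 7.365 (√(r²−h²) with h=6 from center) (perimeter = 2·12·7.365·sin(180°/12) = 45.75 mm); the cone at (15, 10) does not reach this height (z outside [5, 21]); the sphere at (5.5, -1.5) does not reach this height (|z−center|=6.000 > r=5.5); Taking the union: only the r=9.5 sphere is present, so the union is just that shape — boundary = 45.75 mm. So its perimeter = 45.75 mm. Layer 48 (z = 12): the r=9.5 sphere contributes a regular 12-gon of circumradius √(9.5²−2.5²) = 9.165 (perimeter = 2·12·9.165·sin(180°/12) = 56.93 mm); the cone at (15, 10) contributes a regular 12-gon of circumradius 7.531 (interpolated between r1=9.5 and r2=5 at t=0.438) (perimeter = 2·12·7.531·sin(180°/12) = 46.78 mm); the sphere at (5.5, -1.5): section is a regular 12-gon, circumradius = √(r²−h²) = √(5.5²−2.5²) = 4.899 (perimeter = 2·12·4.899·sin(180°/12) = 30.43 mm); Combining (union): the regions partially overlap (shared area 62.38 mm²), so the edge portions inside another operand are dropped and the merged outline is re-measured after clipping — boundary = 105.43 mm. So its perimeter = 105.43 mm. Layer 48 is larger (105.43 vs 45.75 mm).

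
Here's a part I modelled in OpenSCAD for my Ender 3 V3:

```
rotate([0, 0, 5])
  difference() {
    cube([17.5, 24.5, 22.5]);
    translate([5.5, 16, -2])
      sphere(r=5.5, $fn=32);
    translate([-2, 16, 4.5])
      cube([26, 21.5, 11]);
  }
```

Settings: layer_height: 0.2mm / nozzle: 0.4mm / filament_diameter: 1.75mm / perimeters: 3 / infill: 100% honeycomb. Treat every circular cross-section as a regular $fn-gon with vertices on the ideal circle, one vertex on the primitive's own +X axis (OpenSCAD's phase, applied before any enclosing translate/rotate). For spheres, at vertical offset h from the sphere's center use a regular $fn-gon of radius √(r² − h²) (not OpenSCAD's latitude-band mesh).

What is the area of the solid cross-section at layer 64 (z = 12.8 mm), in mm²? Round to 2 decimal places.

At z = 12.8 mm: the cube is present — its section is the full 17.5×24.5 rectangle (area 428.75 mm²); the sphere at (5.5, 16) does not reach this height (|z−center|=14.800 > r=5.5); the 26×21.5 cube at (-2, 16) contributes its full rectangle (area 559.00 mm²); After the difference (first − rest): starting from the 17.5×24.5 cube (428.75 mm²), the 26×21.5 cube at (-2, 16) partially overlaps it — only the 148.75 mm² overlap (of its 559.00 mm²) is removed, clipping the outline — area = 280.00 mm²; (rotated 5° about Z; rotation is an isometry so areas/perimeters/island counts are preserved). Overall, the cross-section is a single solid region. Net area = 280.00 mm².

280.00 mm²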